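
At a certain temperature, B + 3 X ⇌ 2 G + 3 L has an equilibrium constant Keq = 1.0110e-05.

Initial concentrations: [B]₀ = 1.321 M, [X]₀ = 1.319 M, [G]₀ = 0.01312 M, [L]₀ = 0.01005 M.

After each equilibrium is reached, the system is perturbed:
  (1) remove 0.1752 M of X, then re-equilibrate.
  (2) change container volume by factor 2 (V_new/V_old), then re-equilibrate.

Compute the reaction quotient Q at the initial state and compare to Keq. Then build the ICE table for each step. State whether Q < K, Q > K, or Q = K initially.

Q₀ = 5.7641e-11; Q < K (proceeds forward)

Q₀ = 5.7641e-11 vs Keq = 1.0110e-05 ⇒ Q<K, forward
Step 1:
                    B           X           G           L
  Initial       1.321       1.319     0.01312     0.01005
  Change     -0.04132      -0.124     0.08265       0.124
  Equil          1.28       1.195     0.09577       0.134
  solve Keq expr → x = 0.04132; check Q = 1.0110e-05
Then remove 0.1752 M of X.
Step 2:
                    B           X           G           L
  Initial        1.28        1.02     0.09577       0.134
  Change     0.003856     0.01157   -0.007713    -0.01157
  Equil         1.284       1.031     0.08806      0.1225
  solve Keq expr → x = -0.003856; check Q = 1.0110e-05
Then change container volume by factor 2 (V_new/V_old).
Step 3:
                    B           X           G           L
  Initial      0.6418      0.5157     0.04403     0.06123
  Change    -0.002863   -0.008588    0.005725    0.008588
  Equil        0.6389      0.5071     0.04975     0.06982
  solve Keq expr → x = 0.002863; check Q = 1.0110e-05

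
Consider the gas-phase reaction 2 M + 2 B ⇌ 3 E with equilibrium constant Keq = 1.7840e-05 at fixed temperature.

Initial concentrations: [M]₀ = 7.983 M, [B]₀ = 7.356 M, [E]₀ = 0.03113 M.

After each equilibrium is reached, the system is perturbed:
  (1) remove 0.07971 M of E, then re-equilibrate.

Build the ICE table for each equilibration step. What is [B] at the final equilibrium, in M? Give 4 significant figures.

Q₀ = 8.7483e-09 vs Keq = 1.7840e-05 ⇒ Q<K, forward
Step 1:
                    M           B           E
  I             7.983       7.356     0.03113
  C           -0.2319     -0.2319      0.3478
  E             7.751       7.124      0.3789
  solve Keq expr → x = 0.1159; check Q = 1.7840e-05
Then remove 0.07971 M of E.
Step 2:
                    M           B           E
  I             7.751       7.124      0.2992
  C          -0.05084    -0.05084     0.07625
  E               7.7       7.073      0.3755
  solve Keq expr → x = 0.02542; check Q = 1.7840e-05

[B]_eq = 7.073 M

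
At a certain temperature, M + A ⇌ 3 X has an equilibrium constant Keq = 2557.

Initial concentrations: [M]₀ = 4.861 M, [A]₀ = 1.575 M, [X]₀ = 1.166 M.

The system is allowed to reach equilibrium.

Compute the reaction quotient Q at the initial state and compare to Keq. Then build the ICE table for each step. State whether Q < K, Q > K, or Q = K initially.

Q₀ = 0.2071; Q < K (proceeds forward)

Q₀ = 0.2071 vs Keq = 2557 ⇒ Q<K, forward
Step 1:
                   M          A          X
  I            4.861      1.575      1.166
  C           -1.552     -1.552      4.655
  E            3.309    0.02331      5.821
  solve Keq expr → x = 1.552; check Q = 2557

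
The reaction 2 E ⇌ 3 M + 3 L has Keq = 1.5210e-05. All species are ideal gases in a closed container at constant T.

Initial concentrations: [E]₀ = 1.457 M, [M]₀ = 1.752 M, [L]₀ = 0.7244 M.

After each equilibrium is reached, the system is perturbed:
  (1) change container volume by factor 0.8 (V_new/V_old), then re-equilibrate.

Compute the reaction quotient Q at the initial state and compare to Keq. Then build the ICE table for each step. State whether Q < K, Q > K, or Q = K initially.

Q₀ = 0.963 vs Keq = 1.5210e-05 ⇒ Q>K, reverse
Step 1:
                  E         M         L
  I           1.457     1.752    0.7244
  C           0.459   -0.6885   -0.6885
  E           1.916     1.064   0.03594
  solve Keq expr → x = -0.2295; check Q = 1.5210e-05
Then change container volume by factor 0.8 (V_new/V_old).
Step 2:
                  E         M         L
  I           2.395     1.329   0.04492
  C        0.007471  -0.01121  -0.01121
  E           2.402     1.318   0.03372
  solve Keq expr → x = -0.003736; check Q = 1.5210e-05

Q₀ = 0.963; Q > K (proceeds reverse)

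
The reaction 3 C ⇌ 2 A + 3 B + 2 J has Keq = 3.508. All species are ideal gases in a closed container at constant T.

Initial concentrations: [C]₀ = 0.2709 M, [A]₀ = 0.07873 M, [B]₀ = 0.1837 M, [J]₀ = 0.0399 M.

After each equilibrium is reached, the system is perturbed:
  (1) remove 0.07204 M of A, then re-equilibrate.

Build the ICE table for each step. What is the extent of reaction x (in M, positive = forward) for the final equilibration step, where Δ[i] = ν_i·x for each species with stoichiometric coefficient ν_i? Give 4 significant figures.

Q₀ = 3.0770e-06 vs Keq = 3.508 ⇒ Q<K, forward
Step 1:
                   C          A          B          J
  init        0.2709    0.07873     0.1837     0.0399
  Δ          -0.2353     0.1569     0.2353     0.1569
  eq         0.03559     0.2356      0.419     0.1968
  solve Keq expr → x = 0.07844; check Q = 3.508
Then remove 0.07204 M of A.
Step 2:
                   C          A          B          J
  init       0.03559     0.1636      0.419     0.1968
  Δ        -0.006362   0.004241   0.006362   0.004241
  eq         0.02923     0.1678     0.4254      0.201
  solve Keq expr → x = 0.002121; check Q = 3.508

x = 0.002121 M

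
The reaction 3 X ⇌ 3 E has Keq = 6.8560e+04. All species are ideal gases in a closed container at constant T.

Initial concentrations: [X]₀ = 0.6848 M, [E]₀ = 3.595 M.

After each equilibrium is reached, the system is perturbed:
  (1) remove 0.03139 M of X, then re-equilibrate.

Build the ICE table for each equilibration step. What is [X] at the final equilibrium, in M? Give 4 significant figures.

Q₀ = 144.7 vs Keq = 6.8560e+04 ⇒ Q<K, forward
Step 1:
                  X         E
  Initial    0.6848     3.595
  Change    -0.5827    0.5827
  Equil      0.1021     4.178
  solve Keq expr → x = 0.1942; check Q = 6.8560e+04
Then remove 0.03139 M of X.
Step 2:
                  X         E
  Initial   0.07068     4.178
  Change    0.03064  -0.03064
  Equil      0.1013     4.147
  solve Keq expr → x = -0.01021; check Q = 6.8560e+04

[X]_eq = 0.1013 M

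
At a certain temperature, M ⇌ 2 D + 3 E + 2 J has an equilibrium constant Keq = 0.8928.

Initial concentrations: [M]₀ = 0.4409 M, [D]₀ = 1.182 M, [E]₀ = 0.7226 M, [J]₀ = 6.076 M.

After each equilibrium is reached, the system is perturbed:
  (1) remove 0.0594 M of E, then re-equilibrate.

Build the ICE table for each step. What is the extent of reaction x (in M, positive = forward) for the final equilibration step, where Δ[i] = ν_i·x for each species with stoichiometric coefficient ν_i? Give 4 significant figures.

Q₀ = 44.14 vs Keq = 0.8928 ⇒ Q>K, reverse
Step 1:
                   M          D          E          J
  init        0.4409      1.182     0.7226      6.076
  Δ           0.1499    -0.2998    -0.4497    -0.2998
  eq          0.5908     0.8822     0.2729      5.776
  solve Keq expr → x = -0.1499; check Q = 0.8928
Then remove 0.0594 M of E.
Step 2:
                   M          D          E          J
  init        0.5908     0.8822     0.2135      5.776
  Δ         -0.01644    0.03289    0.04933    0.03289
  eq          0.5744     0.9151     0.2628      5.809
  solve Keq expr → x = 0.01644; check Q = 0.8928

x = 0.01644 M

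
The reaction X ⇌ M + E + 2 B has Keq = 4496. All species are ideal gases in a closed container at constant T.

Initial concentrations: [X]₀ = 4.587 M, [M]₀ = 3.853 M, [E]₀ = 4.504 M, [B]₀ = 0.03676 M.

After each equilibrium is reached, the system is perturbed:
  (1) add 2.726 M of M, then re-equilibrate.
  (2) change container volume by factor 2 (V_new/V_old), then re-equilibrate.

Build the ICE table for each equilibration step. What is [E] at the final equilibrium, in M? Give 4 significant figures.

[E]_eq = 4.441 M

Q₀ = 0.005112 vs Keq = 4496 ⇒ Q<K, forward
Step 1:
                  X         M         E         B
  I           4.587     3.853     4.504   0.03676
  C          -3.777     3.777     3.777     7.554
  E          0.8098      7.63     8.281     7.591
  solve Keq expr → x = 3.777; check Q = 4496
Then add 2.726 M of M.
Step 2:
                  X         M         E         B
  I          0.8098     10.36     8.281     7.591
  C          0.1622   -0.1622   -0.1622   -0.3244
  E           0.972     10.19     8.119     7.267
  solve Keq expr → x = -0.1622; check Q = 4496
Then change container volume by factor 2 (V_new/V_old).
Step 3:
                  X         M         E         B
  I           0.486     5.097     4.059     3.633
  C         -0.3814    0.3814    0.3814    0.7629
  E          0.1046     5.478     4.441     4.396
  solve Keq expr → x = 0.3814; check Q = 4496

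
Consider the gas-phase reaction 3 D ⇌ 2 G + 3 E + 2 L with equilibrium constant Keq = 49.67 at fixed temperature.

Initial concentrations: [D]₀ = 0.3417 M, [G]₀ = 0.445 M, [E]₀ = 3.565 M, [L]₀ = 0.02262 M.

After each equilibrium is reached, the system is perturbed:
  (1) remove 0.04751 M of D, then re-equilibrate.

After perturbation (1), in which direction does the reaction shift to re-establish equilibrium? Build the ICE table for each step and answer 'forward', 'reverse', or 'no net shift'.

Direction: reverse

Q₀ = 0.1151 vs Keq = 49.67 ⇒ Q<K, forward
Step 1:
                  D         G         E         L
  init       0.3417     0.445     3.565   0.02262
  Δ         -0.1642    0.1094    0.1642    0.1094
  eq         0.1775    0.5544     3.729    0.1321
  solve Keq expr → x = 0.05472; check Q = 49.67
Then remove 0.04751 M of D.
Step 2:
                  D         G         E         L
  init         0.13    0.5544     3.729    0.1321
  Δ         0.02663  -0.01775  -0.02663  -0.01775
  eq         0.1567    0.5367     3.703    0.1143
  solve Keq expr → x = -0.008877; check Q = 49.67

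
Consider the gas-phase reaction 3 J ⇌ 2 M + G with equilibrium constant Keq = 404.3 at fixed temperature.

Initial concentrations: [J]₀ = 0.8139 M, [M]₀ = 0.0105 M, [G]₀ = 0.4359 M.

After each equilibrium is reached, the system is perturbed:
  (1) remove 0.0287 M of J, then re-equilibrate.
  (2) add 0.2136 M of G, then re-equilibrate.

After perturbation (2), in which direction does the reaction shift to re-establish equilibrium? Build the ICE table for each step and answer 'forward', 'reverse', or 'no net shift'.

Direction: reverse

Q₀ = 8.9136e-05 vs Keq = 404.3 ⇒ Q<K, forward
Step 1:
                    J           M           G
  Initial      0.8139      0.0105      0.4359
  Change      -0.7386      0.4924      0.2462
  Equil       0.07529      0.5029      0.6821
  solve Keq expr → x = 0.2462; check Q = 404.3
Then remove 0.0287 M of J.
Step 2:
                    J           M           G
  Initial     0.04659      0.5029      0.6821
  Change       0.0266    -0.01773   -0.008867
  Equil       0.07318      0.4852      0.6732
  solve Keq expr → x = -0.008867; check Q = 404.3
Then add 0.2136 M of G.
Step 3:
                    J           M           G
  Initial     0.07318      0.4852      0.8868
  Change     0.006498   -0.004332   -0.002166
  Equil       0.07968      0.4808      0.8847
  solve Keq expr → x = -0.002166; check Q = 404.3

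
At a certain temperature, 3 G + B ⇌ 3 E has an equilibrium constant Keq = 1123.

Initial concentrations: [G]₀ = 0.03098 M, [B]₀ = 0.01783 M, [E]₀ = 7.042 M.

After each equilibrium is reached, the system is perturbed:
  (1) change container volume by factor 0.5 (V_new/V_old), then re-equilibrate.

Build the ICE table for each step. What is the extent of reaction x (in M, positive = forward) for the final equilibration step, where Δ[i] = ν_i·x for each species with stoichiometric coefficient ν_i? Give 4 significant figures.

x = 0.08673 M

Q₀ = 6.5871e+08 vs Keq = 1123 ⇒ Q>K, reverse
Step 1:
                    G           B           E
  I           0.03098     0.01783       7.042
  C            0.8553      0.2851     -0.8553
  E            0.8863      0.3029       6.187
  solve Keq expr → x = -0.2851; check Q = 1123
Then change container volume by factor 0.5 (V_new/V_old).
Step 2:
                    G           B           E
  I             1.773      0.6058       12.37
  C           -0.2602    -0.08673      0.2602
  E             1.512      0.5191       12.63
  solve Keq expr → x = 0.08673; check Q = 1123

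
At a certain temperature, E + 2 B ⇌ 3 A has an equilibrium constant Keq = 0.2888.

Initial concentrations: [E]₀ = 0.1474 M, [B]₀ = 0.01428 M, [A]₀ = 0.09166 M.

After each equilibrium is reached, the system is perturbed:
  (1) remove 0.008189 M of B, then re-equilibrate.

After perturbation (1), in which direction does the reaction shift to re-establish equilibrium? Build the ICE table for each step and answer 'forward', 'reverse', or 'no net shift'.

Q₀ = 25.62 vs Keq = 0.2888 ⇒ Q>K, reverse
Step 1:
                   E          B          A
  init        0.1474    0.01428    0.09166
  Δ          0.01534    0.03068   -0.04603
  eq          0.1627    0.04496    0.04563
  solve Keq expr → x = -0.01534; check Q = 0.2888
Then remove 0.008189 M of B.
Step 2:
                   E          B          A
  init        0.1627    0.03678    0.04563
  Δ         0.001267   0.002535  -0.003802
  eq           0.164    0.03931    0.04183
  solve Keq expr → x = -0.001267; check Q = 0.2888

Direction: reverse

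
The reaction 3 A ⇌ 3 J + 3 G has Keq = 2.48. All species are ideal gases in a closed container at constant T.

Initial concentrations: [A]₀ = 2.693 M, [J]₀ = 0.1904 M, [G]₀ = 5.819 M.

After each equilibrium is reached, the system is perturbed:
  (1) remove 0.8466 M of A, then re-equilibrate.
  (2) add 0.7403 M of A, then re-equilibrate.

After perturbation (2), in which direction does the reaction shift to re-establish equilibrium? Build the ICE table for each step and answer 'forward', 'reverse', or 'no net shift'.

Direction: forward

Q₀ = 0.06964 vs Keq = 2.48 ⇒ Q<K, forward
Step 1:
                   A          J          G
  Initial      2.693     0.1904      5.819
  Change     -0.3298     0.3298     0.3298
  Equil        2.363     0.5202      6.149
  solve Keq expr → x = 0.1099; check Q = 2.48
Then remove 0.8466 M of A.
Step 2:
                   A          J          G
  Initial      1.517     0.5202      6.149
  Change      0.1455    -0.1455    -0.1455
  Equil        1.662     0.3747      6.003
  solve Keq expr → x = -0.04849; check Q = 2.48
Then add 0.7403 M of A.
Step 3:
                   A          J          G
  Initial      2.402     0.3747      6.003
  Change     -0.1275     0.1275     0.1275
  Equil        2.275     0.5022      6.131
  solve Keq expr → x = 0.0425; check Q = 2.48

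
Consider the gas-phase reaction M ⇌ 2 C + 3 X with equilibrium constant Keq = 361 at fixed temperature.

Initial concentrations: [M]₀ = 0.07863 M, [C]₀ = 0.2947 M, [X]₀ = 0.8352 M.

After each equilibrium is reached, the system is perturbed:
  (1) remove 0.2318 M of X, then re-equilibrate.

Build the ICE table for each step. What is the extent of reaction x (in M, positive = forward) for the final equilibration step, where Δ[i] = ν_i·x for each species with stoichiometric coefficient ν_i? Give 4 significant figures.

Q₀ = 0.6435 vs Keq = 361 ⇒ Q<K, forward
Step 1:
                   M          C          X
  init       0.07863     0.2947     0.8352
  Δ         -0.07794     0.1559     0.2338
  eq      6.8709e-04     0.4506      1.069
  solve Keq expr → x = 0.07794; check Q = 361
Then remove 0.2318 M of X.
Step 2:
                   M          C          X
  init    6.8709e-04     0.4506     0.8372
  Δ       -3.5474e-04 7.0948e-04   0.001064
  eq      3.3235e-04     0.4513     0.8383
  solve Keq expr → x = 3.5474e-04; check Q = 361

x = 3.5474e-04 M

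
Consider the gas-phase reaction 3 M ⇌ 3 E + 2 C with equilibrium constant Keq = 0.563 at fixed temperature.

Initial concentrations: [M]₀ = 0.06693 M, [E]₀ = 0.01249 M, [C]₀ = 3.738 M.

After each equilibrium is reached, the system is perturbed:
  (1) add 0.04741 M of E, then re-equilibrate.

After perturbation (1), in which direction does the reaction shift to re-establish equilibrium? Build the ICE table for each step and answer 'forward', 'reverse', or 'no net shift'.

Direction: reverse

Q₀ = 0.0908 vs Keq = 0.563 ⇒ Q<K, forward
Step 1:
                    M           E           C
  Initial     0.06693     0.01249       3.738
  Change    -0.007772    0.007772    0.005181
  Equil       0.05916     0.02026       3.743
  solve Keq expr → x = 0.002591; check Q = 0.563
Then add 0.04741 M of E.
Step 2:
                    M           E           C
  Initial     0.05916     0.06767       3.743
  Change      0.03521    -0.03521    -0.02348
  Equil       0.09437     0.03246        3.72
  solve Keq expr → x = -0.01174; check Q = 0.563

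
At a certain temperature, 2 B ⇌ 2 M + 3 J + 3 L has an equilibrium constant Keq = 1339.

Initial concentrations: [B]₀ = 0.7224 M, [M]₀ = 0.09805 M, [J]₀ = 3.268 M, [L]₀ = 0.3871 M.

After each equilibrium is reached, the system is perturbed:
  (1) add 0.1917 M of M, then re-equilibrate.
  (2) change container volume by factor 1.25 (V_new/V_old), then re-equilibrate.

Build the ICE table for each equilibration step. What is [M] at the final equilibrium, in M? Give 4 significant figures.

[M]_eq = 0.6947 M

Q₀ = 0.0373 vs Keq = 1339 ⇒ Q<K, forward
Step 1:
                  B         M         J         L
  Initial    0.7224   0.09805     3.268    0.3871
  Change    -0.5368    0.5368    0.8051    0.8051
  Equil      0.1856    0.6348     4.073     1.192
  solve Keq expr → x = 0.2684; check Q = 1339
Then add 0.1917 M of M.
Step 2:
                  B         M         J         L
  Initial    0.1856    0.8265     4.073     1.192
  Change    0.03033  -0.03033  -0.04549  -0.04549
  Equil       0.216    0.7962     4.028     1.147
  solve Keq expr → x = -0.01516; check Q = 1339
Then change container volume by factor 1.25 (V_new/V_old).
Step 3:
                  B         M         J         L
  Initial    0.1728    0.6369     3.222    0.9174
  Change    -0.0578    0.0578    0.0867    0.0867
  Equil       0.115    0.6947     3.309     1.004
  solve Keq expr → x = 0.0289; check Q = 1339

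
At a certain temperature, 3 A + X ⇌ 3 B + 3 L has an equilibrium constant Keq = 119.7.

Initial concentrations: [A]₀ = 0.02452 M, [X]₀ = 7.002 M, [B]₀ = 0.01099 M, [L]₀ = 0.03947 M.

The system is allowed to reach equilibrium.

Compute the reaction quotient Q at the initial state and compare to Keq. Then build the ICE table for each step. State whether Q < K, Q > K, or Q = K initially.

Q₀ = 7.9070e-07 vs Keq = 119.7 ⇒ Q<K, forward
Step 1:
                    A           X           B           L
  Initial     0.02452       7.002     0.01099     0.03947
  Change     -0.02428   -0.008094     0.02428     0.02428
  Equil    2.3858e-04       6.994     0.03527     0.06375
  solve Keq expr → x = 0.008094; check Q = 119.7

Q₀ = 7.9070e-07; Q < K (proceeds forward)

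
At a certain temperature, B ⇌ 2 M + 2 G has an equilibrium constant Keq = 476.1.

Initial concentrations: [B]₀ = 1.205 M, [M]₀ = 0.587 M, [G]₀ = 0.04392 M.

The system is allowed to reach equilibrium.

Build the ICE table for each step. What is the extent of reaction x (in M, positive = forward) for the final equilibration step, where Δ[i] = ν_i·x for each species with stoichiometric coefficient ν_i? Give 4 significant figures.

Q₀ = 5.5159e-04 vs Keq = 476.1 ⇒ Q<K, forward
Step 1:
                  B         M         G
  Initial     1.205     0.587   0.04392
  Change     -1.118     2.236     2.236
  Equil     0.08701     2.823      2.28
  solve Keq expr → x = 1.118; check Q = 476.1

x = 1.118 M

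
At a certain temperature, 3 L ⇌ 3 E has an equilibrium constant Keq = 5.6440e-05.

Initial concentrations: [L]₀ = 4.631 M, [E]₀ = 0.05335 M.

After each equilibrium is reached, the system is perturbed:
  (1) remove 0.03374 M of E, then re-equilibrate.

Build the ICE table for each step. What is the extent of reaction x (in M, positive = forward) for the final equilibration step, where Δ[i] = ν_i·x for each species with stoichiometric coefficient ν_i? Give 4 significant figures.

x = 0.01083 M

Q₀ = 1.5289e-06 vs Keq = 5.6440e-05 ⇒ Q<K, forward
Step 1:
                    L           E
  Initial       4.631     0.05335
  Change      -0.1197      0.1197
  Equil         4.511       0.173
  solve Keq expr → x = 0.0399; check Q = 5.6440e-05
Then remove 0.03374 M of E.
Step 2:
                    L           E
  Initial       4.511      0.1393
  Change     -0.03249     0.03249
  Equil         4.479      0.1718
  solve Keq expr → x = 0.01083; check Q = 5.6440e-05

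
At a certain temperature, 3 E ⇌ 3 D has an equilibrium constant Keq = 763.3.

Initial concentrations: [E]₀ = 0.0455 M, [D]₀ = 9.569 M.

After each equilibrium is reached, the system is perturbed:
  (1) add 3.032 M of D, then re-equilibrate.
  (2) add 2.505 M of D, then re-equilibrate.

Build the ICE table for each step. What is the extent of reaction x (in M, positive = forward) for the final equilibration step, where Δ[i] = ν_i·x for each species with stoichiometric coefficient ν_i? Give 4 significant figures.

x = -0.08236 M

Q₀ = 9.3018e+06 vs Keq = 763.3 ⇒ Q>K, reverse
Step 1:
                  E         D
  I          0.0455     9.569
  C          0.9028   -0.9028
  E          0.9483     8.666
  solve Keq expr → x = -0.3009; check Q = 763.3
Then add 3.032 M of D.
Step 2:
                  E         D
  I          0.9483      11.7
  C           0.299    -0.299
  E           1.247      11.4
  solve Keq expr → x = -0.09968; check Q = 763.3
Then add 2.505 M of D.
Step 3:
                  E         D
  I           1.247      13.9
  C          0.2471   -0.2471
  E           1.494     13.66
  solve Keq expr → x = -0.08236; check Q = 763.3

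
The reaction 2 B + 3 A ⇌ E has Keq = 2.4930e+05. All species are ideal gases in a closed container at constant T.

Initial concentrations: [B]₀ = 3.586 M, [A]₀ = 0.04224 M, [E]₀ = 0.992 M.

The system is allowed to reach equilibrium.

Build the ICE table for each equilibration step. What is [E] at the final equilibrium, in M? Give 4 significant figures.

[E]_eq = 1.004 M

Q₀ = 1024 vs Keq = 2.4930e+05 ⇒ Q<K, forward
Step 1:
                   B          A          E
  I            3.586    0.04224      0.992
  C         -0.02361   -0.03542    0.01181
  E            3.562    0.00682      1.004
  solve Keq expr → x = 0.01181; check Q = 2.4930e+05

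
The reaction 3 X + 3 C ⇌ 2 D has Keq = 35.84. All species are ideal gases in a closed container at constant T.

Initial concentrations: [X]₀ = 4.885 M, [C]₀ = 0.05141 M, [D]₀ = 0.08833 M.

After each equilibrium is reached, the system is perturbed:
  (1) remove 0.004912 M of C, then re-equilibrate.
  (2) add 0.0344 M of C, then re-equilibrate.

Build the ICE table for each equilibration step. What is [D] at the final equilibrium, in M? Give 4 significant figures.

Q₀ = 0.4926 vs Keq = 35.84 ⇒ Q<K, forward
Step 1:
                  X         C         D
  I           4.885   0.05141   0.08833
  C         -0.0368   -0.0368   0.02453
  E           4.848   0.01461    0.1129
  solve Keq expr → x = 0.01227; check Q = 35.84
Then remove 0.004912 M of C.
Step 2:
                  X         C         D
  I           4.848  0.009698    0.1129
  C        0.004631  0.004631 -0.003087
  E           4.853   0.01433    0.1098
  solve Keq expr → x = -0.001544; check Q = 35.84
Then add 0.0344 M of C.
Step 3:
                  X         C         D
  I           4.853   0.04873    0.1098
  C        -0.03246  -0.03246   0.02164
  E            4.82   0.01626    0.1314
  solve Keq expr → x = 0.01082; check Q = 35.84

[D]_eq = 0.1314 M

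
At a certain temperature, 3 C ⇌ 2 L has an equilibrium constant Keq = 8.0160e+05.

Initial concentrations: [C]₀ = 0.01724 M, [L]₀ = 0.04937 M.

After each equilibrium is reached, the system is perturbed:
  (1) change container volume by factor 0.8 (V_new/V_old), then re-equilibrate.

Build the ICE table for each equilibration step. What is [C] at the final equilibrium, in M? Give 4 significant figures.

Q₀ = 475.7 vs Keq = 8.0160e+05 ⇒ Q<K, forward
Step 1:
                    C           L
  I           0.01724     0.04937
  C          -0.01559      0.0104
  E          0.001646     0.05977
  solve Keq expr → x = 0.005198; check Q = 8.0160e+05
Then change container volume by factor 0.8 (V_new/V_old).
Step 2:
                    C           L
  I          0.002057     0.07471
  C       -1.4579e-04  9.7195e-05
  E          0.001911     0.07481
  solve Keq expr → x = 4.8597e-05; check Q = 8.0160e+05

[C]_eq = 0.001911 M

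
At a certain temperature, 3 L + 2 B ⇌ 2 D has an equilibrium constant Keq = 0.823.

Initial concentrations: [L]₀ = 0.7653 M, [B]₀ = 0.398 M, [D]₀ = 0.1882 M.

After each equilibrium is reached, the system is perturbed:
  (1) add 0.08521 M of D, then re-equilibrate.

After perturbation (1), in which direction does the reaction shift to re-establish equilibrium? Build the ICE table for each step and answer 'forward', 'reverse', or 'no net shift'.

Direction: reverse

Q₀ = 0.4989 vs Keq = 0.823 ⇒ Q<K, forward
Step 1:
                  L         B         D
  I          0.7653     0.398    0.1882
  C         -0.0354   -0.0236    0.0236
  E          0.7299    0.3744    0.2118
  solve Keq expr → x = 0.0118; check Q = 0.823
Then add 0.08521 M of D.
Step 2:
                  L         B         D
  I          0.7299    0.3744     0.297
  C         0.05565    0.0371   -0.0371
  E          0.7855    0.4115    0.2599
  solve Keq expr → x = -0.01855; check Q = 0.823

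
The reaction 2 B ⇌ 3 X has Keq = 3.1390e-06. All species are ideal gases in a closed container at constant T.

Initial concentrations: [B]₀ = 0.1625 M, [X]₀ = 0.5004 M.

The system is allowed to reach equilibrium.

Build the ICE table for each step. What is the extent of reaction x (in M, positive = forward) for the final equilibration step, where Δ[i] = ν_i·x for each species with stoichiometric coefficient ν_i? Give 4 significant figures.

Q₀ = 4.745 vs Keq = 3.1390e-06 ⇒ Q>K, reverse
Step 1:
                  B         X
  init       0.1625    0.5004
  Δ          0.3275   -0.4913
  eq           0.49  0.009101
  solve Keq expr → x = -0.1638; check Q = 3.1390e-06

x = -0.1638 M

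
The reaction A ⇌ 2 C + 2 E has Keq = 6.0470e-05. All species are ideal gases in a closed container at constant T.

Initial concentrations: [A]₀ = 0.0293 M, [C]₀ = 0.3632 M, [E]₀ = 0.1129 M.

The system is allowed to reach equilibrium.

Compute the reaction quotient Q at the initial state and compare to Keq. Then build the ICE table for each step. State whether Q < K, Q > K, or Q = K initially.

Q₀ = 0.05739 vs Keq = 6.0470e-05 ⇒ Q>K, reverse
Step 1:
                  A         C         E
  I          0.0293    0.3632    0.1129
  C         0.05216   -0.1043   -0.1043
  E         0.08146    0.2589  0.008574
  solve Keq expr → x = -0.05216; check Q = 6.0470e-05

Q₀ = 0.05739; Q > K (proceeds reverse)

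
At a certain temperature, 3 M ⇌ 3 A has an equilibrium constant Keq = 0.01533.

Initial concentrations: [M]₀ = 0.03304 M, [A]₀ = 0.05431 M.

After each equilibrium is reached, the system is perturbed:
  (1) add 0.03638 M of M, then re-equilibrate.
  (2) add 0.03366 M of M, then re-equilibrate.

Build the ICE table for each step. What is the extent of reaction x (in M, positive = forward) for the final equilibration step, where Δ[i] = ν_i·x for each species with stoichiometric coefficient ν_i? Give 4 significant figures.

x = 0.002233 M

Q₀ = 4.441 vs Keq = 0.01533 ⇒ Q>K, reverse
Step 1:
                   M          A
  I          0.03304    0.05431
  C          0.03693   -0.03693
  E          0.06997    0.01738
  solve Keq expr → x = -0.01231; check Q = 0.01533
Then add 0.03638 M of M.
Step 2:
                   M          A
  I           0.1063    0.01738
  C        -0.007239   0.007239
  E          0.09911    0.02462
  solve Keq expr → x = 0.002413; check Q = 0.01533
Then add 0.03366 M of M.
Step 3:
                   M          A
  I           0.1328    0.02462
  C        -0.006698   0.006698
  E           0.1261    0.03132
  solve Keq expr → x = 0.002233; check Q = 0.01533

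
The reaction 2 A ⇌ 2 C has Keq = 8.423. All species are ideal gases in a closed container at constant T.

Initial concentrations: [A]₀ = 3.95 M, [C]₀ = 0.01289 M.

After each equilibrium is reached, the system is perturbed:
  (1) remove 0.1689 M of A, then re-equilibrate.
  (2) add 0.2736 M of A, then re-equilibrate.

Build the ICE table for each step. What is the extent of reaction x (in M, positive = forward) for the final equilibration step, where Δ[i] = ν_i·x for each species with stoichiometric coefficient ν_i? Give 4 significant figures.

x = 0.1017 M

Q₀ = 1.0649e-05 vs Keq = 8.423 ⇒ Q<K, forward
Step 1:
                  A         C
  init         3.95   0.01289
  Δ          -2.934     2.934
  eq          1.016     2.947
  solve Keq expr → x = 1.467; check Q = 8.423
Then remove 0.1689 M of A.
Step 2:
                  A         C
  init       0.8466     2.947
  Δ          0.1256   -0.1256
  eq         0.9723     2.822
  solve Keq expr → x = -0.06281; check Q = 8.423
Then add 0.2736 M of A.
Step 3:
                  A         C
  init        1.246     2.822
  Δ         -0.2035    0.2035
  eq          1.042     3.025
  solve Keq expr → x = 0.1017; check Q = 8.423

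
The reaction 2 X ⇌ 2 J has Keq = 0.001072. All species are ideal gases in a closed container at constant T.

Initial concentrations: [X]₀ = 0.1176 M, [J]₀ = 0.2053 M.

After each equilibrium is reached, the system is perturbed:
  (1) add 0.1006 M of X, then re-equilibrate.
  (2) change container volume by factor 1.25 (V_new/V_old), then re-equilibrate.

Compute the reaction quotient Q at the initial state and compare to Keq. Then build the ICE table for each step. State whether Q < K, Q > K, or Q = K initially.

Q₀ = 3.048; Q > K (proceeds reverse)

Q₀ = 3.048 vs Keq = 0.001072 ⇒ Q>K, reverse
Step 1:
                    X           J
  I            0.1176      0.2053
  C            0.1951     -0.1951
  E            0.3127     0.01024
  solve Keq expr → x = -0.09753; check Q = 0.001072
Then add 0.1006 M of X.
Step 2:
                    X           J
  I            0.4133     0.01024
  C         -0.003189    0.003189
  E            0.4101     0.01343
  solve Keq expr → x = 0.001595; check Q = 0.001072
Then change container volume by factor 1.25 (V_new/V_old).
Step 3:
                    X           J
  I            0.3281     0.01074
  C                 0           0
  E            0.3281     0.01074
  solve Keq expr → x = 0; check Q = 0.001072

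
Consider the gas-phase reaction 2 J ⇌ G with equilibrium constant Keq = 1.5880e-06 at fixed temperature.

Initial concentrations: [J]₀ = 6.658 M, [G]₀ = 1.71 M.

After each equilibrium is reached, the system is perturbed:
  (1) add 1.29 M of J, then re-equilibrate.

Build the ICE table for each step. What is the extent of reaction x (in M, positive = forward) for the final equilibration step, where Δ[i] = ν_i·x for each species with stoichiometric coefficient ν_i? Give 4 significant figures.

Q₀ = 0.03858 vs Keq = 1.5880e-06 ⇒ Q>K, reverse
Step 1:
                  J         G
  I           6.658      1.71
  C            3.42     -1.71
  E           10.08 1.6128e-04
  solve Keq expr → x = -1.71; check Q = 1.5880e-06
Then add 1.29 M of J.
Step 2:
                  J         G
  I           11.37 1.6128e-04
  C       -8.7856e-05 4.3928e-05
  E           11.37 2.0520e-04
  solve Keq expr → x = 4.3928e-05; check Q = 1.5880e-06

x = 4.3928e-05 M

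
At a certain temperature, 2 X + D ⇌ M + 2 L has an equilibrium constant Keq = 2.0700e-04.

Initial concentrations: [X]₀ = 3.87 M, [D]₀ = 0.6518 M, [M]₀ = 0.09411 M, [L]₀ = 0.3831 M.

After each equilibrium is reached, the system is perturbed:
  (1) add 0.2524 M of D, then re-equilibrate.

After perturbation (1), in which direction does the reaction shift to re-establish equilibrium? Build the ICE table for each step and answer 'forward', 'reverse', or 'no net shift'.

Direction: forward

Q₀ = 0.001415 vs Keq = 2.0700e-04 ⇒ Q>K, reverse
Step 1:
                  X         D         M         L
  init         3.87    0.6518   0.09411    0.3831
  Δ          0.1203   0.06014  -0.06014   -0.1203
  eq           3.99    0.7119   0.03397    0.2628
  solve Keq expr → x = -0.06014; check Q = 2.0700e-04
Then add 0.2524 M of D.
Step 2:
                  X         D         M         L
  init         3.99    0.9643   0.03397    0.2628
  Δ         -0.0139 -0.006951  0.006951    0.0139
  eq          3.976    0.9574   0.04092    0.2767
  solve Keq expr → x = 0.006951; check Q = 2.0700e-04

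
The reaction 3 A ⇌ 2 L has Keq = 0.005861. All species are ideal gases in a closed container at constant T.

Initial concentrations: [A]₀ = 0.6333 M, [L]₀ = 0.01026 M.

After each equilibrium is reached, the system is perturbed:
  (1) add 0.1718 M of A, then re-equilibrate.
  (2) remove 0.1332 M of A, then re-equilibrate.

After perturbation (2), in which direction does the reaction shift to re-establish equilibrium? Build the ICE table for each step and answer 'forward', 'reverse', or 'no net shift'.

Direction: reverse

Q₀ = 4.1444e-04 vs Keq = 0.005861 ⇒ Q<K, forward
Step 1:
                    A           L
  init         0.6333     0.01026
  Δ          -0.03743     0.02495
  eq           0.5959     0.03521
  solve Keq expr → x = 0.01248; check Q = 0.005861
Then add 0.1718 M of A.
Step 2:
                    A           L
  init         0.7677     0.03521
  Δ          -0.02124     0.01416
  eq           0.7464     0.04937
  solve Keq expr → x = 0.007079; check Q = 0.005861
Then remove 0.1332 M of A.
Step 3:
                    A           L
  init         0.6132     0.04937
  Δ           0.01665     -0.0111
  eq           0.6299     0.03827
  solve Keq expr → x = -0.00555; check Q = 0.005861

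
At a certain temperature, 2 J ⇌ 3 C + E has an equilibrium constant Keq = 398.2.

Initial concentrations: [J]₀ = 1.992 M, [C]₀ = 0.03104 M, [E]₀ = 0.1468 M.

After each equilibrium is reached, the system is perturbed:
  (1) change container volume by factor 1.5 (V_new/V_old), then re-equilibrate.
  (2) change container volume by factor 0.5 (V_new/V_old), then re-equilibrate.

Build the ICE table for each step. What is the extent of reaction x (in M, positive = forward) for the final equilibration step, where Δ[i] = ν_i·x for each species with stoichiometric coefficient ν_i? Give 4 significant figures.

Q₀ = 1.1064e-06 vs Keq = 398.2 ⇒ Q<K, forward
Step 1:
                  J         C         E
  Initial     1.992   0.03104    0.1468
  Change     -1.768     2.652    0.8842
  Equil      0.2237     2.684     1.031
  solve Keq expr → x = 0.8842; check Q = 398.2
Then change container volume by factor 1.5 (V_new/V_old).
Step 2:
                  J         C         E
  Initial    0.1491     1.789    0.6873
  Change    -0.0427   0.06406   0.02135
  Equil      0.1064     1.853    0.7087
  solve Keq expr → x = 0.02135; check Q = 398.2
Then change container volume by factor 0.5 (V_new/V_old).
Step 3:
                  J         C         E
  Initial    0.2128     3.706     1.417
  Change     0.1609   -0.2413  -0.08043
  Equil      0.3737     3.465     1.337
  solve Keq expr → x = -0.08043; check Q = 398.2

x = -0.08043 M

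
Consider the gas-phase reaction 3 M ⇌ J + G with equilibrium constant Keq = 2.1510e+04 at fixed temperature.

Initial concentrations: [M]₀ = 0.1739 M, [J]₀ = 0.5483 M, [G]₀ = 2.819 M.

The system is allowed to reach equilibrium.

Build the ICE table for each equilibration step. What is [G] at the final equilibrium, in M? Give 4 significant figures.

Q₀ = 293.9 vs Keq = 2.1510e+04 ⇒ Q<K, forward
Step 1:
                   M          J          G
  Initial     0.1739     0.5483      2.819
  Change      -0.131    0.04368    0.04368
  Equil      0.04287      0.592      2.863
  solve Keq expr → x = 0.04368; check Q = 2.1510e+04

[G]_eq = 2.863 M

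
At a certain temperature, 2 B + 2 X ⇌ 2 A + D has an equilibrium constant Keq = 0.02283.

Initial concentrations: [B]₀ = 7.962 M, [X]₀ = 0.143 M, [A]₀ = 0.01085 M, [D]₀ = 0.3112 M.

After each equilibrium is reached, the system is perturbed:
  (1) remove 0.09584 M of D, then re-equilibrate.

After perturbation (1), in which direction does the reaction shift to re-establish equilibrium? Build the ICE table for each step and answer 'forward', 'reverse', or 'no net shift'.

Q₀ = 2.8261e-05 vs Keq = 0.02283 ⇒ Q<K, forward
Step 1:
                   B          X          A          D
  Initial      7.962      0.143    0.01085     0.3112
  Change    -0.09155   -0.09155    0.09155    0.04578
  Equil         7.87    0.05145     0.1024      0.357
  solve Keq expr → x = 0.04578; check Q = 0.02283
Then remove 0.09584 M of D.
Step 2:
                   B          X          A          D
  Initial       7.87    0.05145     0.1024     0.2611
  Change   -0.005031  -0.005031   0.005031   0.002516
  Equil        7.865    0.04642     0.1074     0.2637
  solve Keq expr → x = 0.002516; check Q = 0.02283

Direction: forward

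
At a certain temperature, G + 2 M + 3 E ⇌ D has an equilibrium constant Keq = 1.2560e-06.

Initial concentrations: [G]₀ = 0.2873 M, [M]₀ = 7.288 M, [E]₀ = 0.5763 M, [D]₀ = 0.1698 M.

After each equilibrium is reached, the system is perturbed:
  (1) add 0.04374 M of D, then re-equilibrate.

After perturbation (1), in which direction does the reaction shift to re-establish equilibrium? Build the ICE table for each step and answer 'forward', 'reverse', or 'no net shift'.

Q₀ = 0.05814 vs Keq = 1.2560e-06 ⇒ Q>K, reverse
Step 1:
                    G           M           E           D
  init         0.2873       7.288      0.5763      0.1698
  Δ            0.1698      0.3395      0.5093     -0.1698
  eq           0.4571       7.628       1.086  4.2727e-05
  solve Keq expr → x = -0.1698; check Q = 1.2560e-06
Then add 0.04374 M of D.
Step 2:
                    G           M           E           D
  init         0.4571       7.628       1.086     0.04378
  Δ           0.04372     0.08743      0.1311    -0.04372
  eq           0.5008       7.715       1.217  6.7432e-05
  solve Keq expr → x = -0.04372; check Q = 1.2560e-06

Direction: reverse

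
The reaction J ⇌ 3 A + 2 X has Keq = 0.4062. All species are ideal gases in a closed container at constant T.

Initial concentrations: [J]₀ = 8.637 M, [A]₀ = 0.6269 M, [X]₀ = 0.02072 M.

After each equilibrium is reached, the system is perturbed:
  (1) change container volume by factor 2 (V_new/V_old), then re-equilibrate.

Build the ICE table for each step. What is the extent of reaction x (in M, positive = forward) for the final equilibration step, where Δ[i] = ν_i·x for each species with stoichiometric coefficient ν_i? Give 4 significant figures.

x = 0.1791 M

Q₀ = 1.2246e-05 vs Keq = 0.4062 ⇒ Q<K, forward
Step 1:
                  J         A         X
  init        8.637    0.6269   0.02072
  Δ         -0.3798     1.139    0.7595
  eq          8.257     1.766    0.7802
  solve Keq expr → x = 0.3798; check Q = 0.4062
Then change container volume by factor 2 (V_new/V_old).
Step 2:
                  J         A         X
  init        4.129    0.8831    0.3901
  Δ         -0.1791    0.5372    0.3582
  eq           3.95      1.42    0.7483
  solve Keq expr → x = 0.1791; check Q = 0.4062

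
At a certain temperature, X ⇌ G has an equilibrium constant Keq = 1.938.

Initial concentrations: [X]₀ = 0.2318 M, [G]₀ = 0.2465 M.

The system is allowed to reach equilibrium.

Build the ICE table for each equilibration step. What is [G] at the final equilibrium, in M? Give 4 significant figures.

[G]_eq = 0.3155 M

Q₀ = 1.063 vs Keq = 1.938 ⇒ Q<K, forward
Step 1:
                  X         G
  I          0.2318    0.2465
  C          -0.069     0.069
  E          0.1628    0.3155
  solve Keq expr → x = 0.069; check Q = 1.938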